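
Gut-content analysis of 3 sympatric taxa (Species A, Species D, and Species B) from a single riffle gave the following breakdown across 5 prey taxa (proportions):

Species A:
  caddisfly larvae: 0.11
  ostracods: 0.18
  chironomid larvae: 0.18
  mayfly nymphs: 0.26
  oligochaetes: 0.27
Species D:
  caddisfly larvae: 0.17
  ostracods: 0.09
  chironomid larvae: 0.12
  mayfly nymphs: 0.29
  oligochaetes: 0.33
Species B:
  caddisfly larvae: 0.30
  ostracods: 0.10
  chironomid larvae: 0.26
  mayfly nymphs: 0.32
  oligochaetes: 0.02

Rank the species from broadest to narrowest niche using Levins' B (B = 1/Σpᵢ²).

Σp_Aᵢ² = 0.11² + 0.18² + 0.18² + 0.26² + 0.27² = 0.0121 + 0.0324 + 0.0324 + 0.0676 + 0.0729 = 0.2174
B_A = 1 / 0.2174 = 4.5998
Σp_Dᵢ² = 0.17² + 0.09² + 0.12² + 0.29² + 0.33² = 0.0289 + 0.0081 + 0.0144 + 0.0841 + 0.1089 = 0.2444
B_D = 1 / 0.2444 = 4.0917
Σp_Bᵢ² = 0.30² + 0.10² + 0.26² + 0.32² + 0.02² = 0.0900 + 0.0100 + 0.0676 + 0.1024 + 0.0004 = 0.2704
B_B = 1 / 0.2704 = 3.6982
Ranking by B (broadest → narrowest): Species A (4.60) > Species D (4.09) > Species B (3.70)

Species A > Species D > Species B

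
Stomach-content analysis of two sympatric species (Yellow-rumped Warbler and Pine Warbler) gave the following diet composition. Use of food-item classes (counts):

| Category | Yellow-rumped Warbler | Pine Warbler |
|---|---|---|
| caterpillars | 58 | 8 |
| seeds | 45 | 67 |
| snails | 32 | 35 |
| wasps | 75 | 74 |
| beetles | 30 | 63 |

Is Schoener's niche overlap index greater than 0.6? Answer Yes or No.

Yes

Proportions for Yellow-rumped Warbler (n=240): 58/240=0.2417, 45/240=0.1875, 32/240=0.1333, 75/240=0.3125, 30/240=0.1250
Proportions for Pine Warbler (n=247): 8/247=0.0324, 67/247=0.2713, 35/247=0.1417, 74/247=0.2996, 63/247=0.2551
Σ|p₁ᵢ − p₂ᵢ| = 0.2093 + 0.0838 + 0.0084 + 0.0129 + 0.1301 = 0.4445
D = 1 − ½ × 0.4445 = 1 − 0.22225 = 0.77775
D = 0.77775 > 0.6 → Yes.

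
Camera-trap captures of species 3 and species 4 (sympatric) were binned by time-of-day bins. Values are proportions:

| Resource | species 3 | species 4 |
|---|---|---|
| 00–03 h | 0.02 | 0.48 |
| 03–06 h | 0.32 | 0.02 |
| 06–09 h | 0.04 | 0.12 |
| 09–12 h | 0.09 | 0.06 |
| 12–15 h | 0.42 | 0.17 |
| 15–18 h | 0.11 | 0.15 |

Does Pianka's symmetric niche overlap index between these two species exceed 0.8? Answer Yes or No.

No

Σ p₁ᵢp₂ᵢ = 0.0096 + 0.0064 + 0.0048 + 0.0054 + 0.0714 + 0.0165 = 0.1141
Σp_1ᵢ² = 0.02² + 0.32² + 0.04² + 0.09² + 0.42² + 0.11² = 0.0004 + 0.1024 + 0.0016 + 0.0081 + 0.1764 + 0.0121 = 0.3010
Σp_2ᵢ² = 0.48² + 0.02² + 0.12² + 0.06² + 0.17² + 0.15² = 0.2304 + 0.0004 + 0.0144 + 0.0036 + 0.0289 + 0.0225 = 0.3002
O = 0.1141 / √(0.3010 × 0.3002) = 0.1141 / 0.30060 = 0.3796
O = 0.3796 < 0.8 → No.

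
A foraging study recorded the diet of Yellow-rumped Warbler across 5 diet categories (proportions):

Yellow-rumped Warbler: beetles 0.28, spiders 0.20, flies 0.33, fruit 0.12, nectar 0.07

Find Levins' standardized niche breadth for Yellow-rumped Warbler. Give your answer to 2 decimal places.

0.76

Σpᵢ² = 0.28² + 0.20² + 0.33² + 0.12² + 0.07² = 0.0784 + 0.0400 + 0.1089 + 0.0144 + 0.0049 = 0.2466
B = 1 / 0.2466 = 4.0552
Bₛ = (B − 1)/(n − 1) = (4.0552 − 1)/(5 − 1) = 3.0552/4 = 0.7638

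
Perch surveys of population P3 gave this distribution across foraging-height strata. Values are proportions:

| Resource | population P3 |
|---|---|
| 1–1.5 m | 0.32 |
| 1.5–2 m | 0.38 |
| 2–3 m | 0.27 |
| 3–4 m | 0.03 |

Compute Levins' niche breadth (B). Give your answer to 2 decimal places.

3.12

Σpᵢ² = 0.32² + 0.38² + 0.27² + 0.03² = 0.1024 + 0.1444 + 0.0729 + 0.0009 = 0.3206
B = 1 / 0.3206 = 3.1192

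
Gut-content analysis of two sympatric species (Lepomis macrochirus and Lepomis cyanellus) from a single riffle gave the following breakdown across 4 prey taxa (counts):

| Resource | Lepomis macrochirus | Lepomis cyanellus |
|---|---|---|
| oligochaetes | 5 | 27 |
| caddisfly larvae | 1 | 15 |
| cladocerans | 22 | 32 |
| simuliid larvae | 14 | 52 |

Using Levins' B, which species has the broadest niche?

Proportions for Lepomis macrochirus (n=42): 5/42=0.1190, 1/42=0.0238, 22/42=0.5238, 14/42=0.3333
Proportions for Lepomis cyanellus (n=126): 27/126=0.2143, 15/126=0.1190, 32/126=0.2540, 52/126=0.4127
Σp_macrᵢ² = 0.1190² + 0.0238² + 0.5238² + 0.3333² = 0.014161 + 0.000566 + 0.274366 + 0.111089 = 0.400182
B_macr = 1 / 0.400182 = 2.4989
Σp_cyanᵢ² = 0.2143² + 0.1190² + 0.2540² + 0.4127² = 0.045924 + 0.014161 + 0.064516 + 0.170321 = 0.294922
B_cyan = 1 / 0.294922 = 3.3907
Highest B → broadest niche (most generalist): Lepomis cyanellus (B = 3.39).

Lepomis cyanellus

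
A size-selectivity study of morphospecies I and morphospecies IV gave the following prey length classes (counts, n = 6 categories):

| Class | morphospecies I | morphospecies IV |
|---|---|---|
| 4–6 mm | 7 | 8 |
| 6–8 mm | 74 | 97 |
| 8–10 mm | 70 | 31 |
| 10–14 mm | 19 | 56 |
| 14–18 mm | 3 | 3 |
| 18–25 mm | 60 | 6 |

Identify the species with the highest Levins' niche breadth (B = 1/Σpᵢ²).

morphospecies I

Proportions for morphospecies I (n=233): 7/233=0.0300, 74/233=0.3176, 70/233=0.3004, 19/233=0.0815, 3/233=0.0129, 60/233=0.2575
Proportions for morphospecies IV (n=201): 8/201=0.0398, 97/201=0.4826, 31/201=0.1542, 56/201=0.2786, 3/201=0.0149, 6/201=0.0299
Σp_Iᵢ² = 0.0300² + 0.3176² + 0.3004² + 0.0815² + 0.0129² + 0.2575² = 0.000900 + 0.100870 + 0.090240 + 0.006642 + 0.000166 + 0.066306 = 0.265124
B_I = 1 / 0.265124 = 3.7718
Σp_IVᵢ² = 0.0398² + 0.4826² + 0.1542² + 0.2786² + 0.0149² + 0.0299² = 0.001584 + 0.232903 + 0.023778 + 0.077618 + 0.000222 + 0.000894 = 0.336999
B_IV = 1 / 0.336999 = 2.9674
Highest B → broadest niche (most generalist): morphospecies I (B = 3.77).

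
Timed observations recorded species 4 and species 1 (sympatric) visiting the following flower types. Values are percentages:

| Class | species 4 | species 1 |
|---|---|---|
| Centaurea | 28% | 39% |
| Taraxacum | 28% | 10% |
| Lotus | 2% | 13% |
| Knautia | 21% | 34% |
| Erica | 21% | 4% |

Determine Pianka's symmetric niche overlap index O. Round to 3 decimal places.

0.815

Convert percentages to proportions (divide by 100).
Σ p₁ᵢp₂ᵢ = 0.1092 + 0.0280 + 0.0026 + 0.0714 + 0.0084 = 0.2196
Σp_1ᵢ² = 0.28² + 0.28² + 0.02² + 0.21² + 0.21² = 0.0784 + 0.0784 + 0.0004 + 0.0441 + 0.0441 = 0.2454
Σp_2ᵢ² = 0.39² + 0.10² + 0.13² + 0.34² + 0.04² = 0.1521 + 0.0100 + 0.0169 + 0.1156 + 0.0016 = 0.2962
O = 0.2196 / √(0.2454 × 0.2962) = 0.2196 / 0.269606 = 0.81452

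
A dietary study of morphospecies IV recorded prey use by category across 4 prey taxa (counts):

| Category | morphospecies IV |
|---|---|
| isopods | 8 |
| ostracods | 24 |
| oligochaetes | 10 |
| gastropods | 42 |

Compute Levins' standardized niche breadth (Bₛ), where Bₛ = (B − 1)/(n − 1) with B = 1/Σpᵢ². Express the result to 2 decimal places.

0.61

Proportions for morphospecies IV (n=84): 8/84=0.0952, 24/84=0.2857, 10/84=0.1190, 42/84=0.5000
Σpᵢ² = 0.0952² + 0.2857² + 0.1190² + 0.5000² = 0.009063 + 0.081624 + 0.014161 + 0.250000 = 0.354848
B = 1 / 0.354848 = 2.8181
Bₛ = (B − 1)/(n − 1) = (2.8181 − 1)/(4 − 1) = 1.8181/3 = 0.6060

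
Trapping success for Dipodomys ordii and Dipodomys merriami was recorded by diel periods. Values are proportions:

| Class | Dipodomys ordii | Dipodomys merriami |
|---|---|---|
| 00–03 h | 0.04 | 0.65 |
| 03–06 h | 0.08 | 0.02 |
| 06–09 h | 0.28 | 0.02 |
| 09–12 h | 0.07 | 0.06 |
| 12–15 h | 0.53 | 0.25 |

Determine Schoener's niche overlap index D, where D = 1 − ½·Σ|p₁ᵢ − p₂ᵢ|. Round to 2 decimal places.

0.39

Σ|p₁ᵢ − p₂ᵢ| = 0.61 + 0.06 + 0.26 + 0.01 + 0.28 = 1.22
D = 1 − ½ × 1.22 = 1 − 0.610 = 0.3900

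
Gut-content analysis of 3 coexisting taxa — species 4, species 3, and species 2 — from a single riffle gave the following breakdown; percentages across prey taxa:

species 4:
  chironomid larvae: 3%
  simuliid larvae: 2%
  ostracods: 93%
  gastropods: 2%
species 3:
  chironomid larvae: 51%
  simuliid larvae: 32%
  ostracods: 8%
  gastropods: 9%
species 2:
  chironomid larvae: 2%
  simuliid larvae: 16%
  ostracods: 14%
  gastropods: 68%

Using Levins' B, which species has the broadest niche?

Convert percentages to proportions (divide by 100).
Σp_4ᵢ² = 0.03² + 0.02² + 0.93² + 0.02² = 0.0009 + 0.0004 + 0.8649 + 0.0004 = 0.8666
B_4 = 1 / 0.8666 = 1.1539
Σp_3ᵢ² = 0.51² + 0.32² + 0.08² + 0.09² = 0.2601 + 0.1024 + 0.0064 + 0.0081 = 0.3770
B_3 = 1 / 0.3770 = 2.6525
Σp_2ᵢ² = 0.02² + 0.16² + 0.14² + 0.68² = 0.0004 + 0.0256 + 0.0196 + 0.4624 = 0.5080
B_2 = 1 / 0.5080 = 1.9685
Highest B → broadest niche (most generalist): species 3 (B = 2.65).

species 3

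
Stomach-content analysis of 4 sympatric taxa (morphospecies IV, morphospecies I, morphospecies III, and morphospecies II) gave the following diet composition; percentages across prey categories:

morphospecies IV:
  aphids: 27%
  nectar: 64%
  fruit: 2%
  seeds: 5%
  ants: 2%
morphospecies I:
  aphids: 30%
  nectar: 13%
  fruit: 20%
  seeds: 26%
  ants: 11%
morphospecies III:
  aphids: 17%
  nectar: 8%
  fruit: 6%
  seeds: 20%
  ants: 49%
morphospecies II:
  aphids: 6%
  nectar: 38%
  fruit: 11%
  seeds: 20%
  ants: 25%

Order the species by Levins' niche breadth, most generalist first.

Convert percentages to proportions (divide by 100).
Σp_IVᵢ² = 0.27² + 0.64² + 0.02² + 0.05² + 0.02² = 0.0729 + 0.4096 + 0.0004 + 0.0025 + 0.0004 = 0.4858
B_IV = 1 / 0.4858 = 2.0585
Σp_Iᵢ² = 0.30² + 0.13² + 0.20² + 0.26² + 0.11² = 0.0900 + 0.0169 + 0.0400 + 0.0676 + 0.0121 = 0.2266
B_I = 1 / 0.2266 = 4.4131
Σp_IIIᵢ² = 0.17² + 0.08² + 0.06² + 0.20² + 0.49² = 0.0289 + 0.0064 + 0.0036 + 0.0400 + 0.2401 = 0.3190
B_III = 1 / 0.3190 = 3.1348
Σp_IIᵢ² = 0.06² + 0.38² + 0.11² + 0.20² + 0.25² = 0.0036 + 0.1444 + 0.0121 + 0.0400 + 0.0625 = 0.2626
B_II = 1 / 0.2626 = 3.8081
Ranking by B (broadest → narrowest): morphospecies I (4.41) > morphospecies II (3.81) > morphospecies III (3.13) > morphospecies IV (2.06)

morphospecies I > morphospecies II > morphospecies III > morphospecies IV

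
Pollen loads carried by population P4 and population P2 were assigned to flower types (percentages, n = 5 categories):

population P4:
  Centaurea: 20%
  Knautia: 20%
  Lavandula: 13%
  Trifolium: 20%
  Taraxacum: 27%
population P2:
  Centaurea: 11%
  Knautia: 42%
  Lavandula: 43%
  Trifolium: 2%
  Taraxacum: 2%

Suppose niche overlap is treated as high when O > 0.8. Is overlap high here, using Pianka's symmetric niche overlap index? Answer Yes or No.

No

Convert percentages to proportions (divide by 100).
Σ p₁ᵢp₂ᵢ = 0.0220 + 0.0840 + 0.0559 + 0.0040 + 0.0054 = 0.1713
Σp_1ᵢ² = 0.20² + 0.20² + 0.13² + 0.20² + 0.27² = 0.0400 + 0.0400 + 0.0169 + 0.0400 + 0.0729 = 0.2098
Σp_2ᵢ² = 0.11² + 0.42² + 0.43² + 0.02² + 0.02² = 0.0121 + 0.1764 + 0.1849 + 0.0004 + 0.0004 = 0.3742
O = 0.1713 / √(0.2098 × 0.3742) = 0.1713 / 0.28019 = 0.6114
O = 0.6114 < 0.8 → No.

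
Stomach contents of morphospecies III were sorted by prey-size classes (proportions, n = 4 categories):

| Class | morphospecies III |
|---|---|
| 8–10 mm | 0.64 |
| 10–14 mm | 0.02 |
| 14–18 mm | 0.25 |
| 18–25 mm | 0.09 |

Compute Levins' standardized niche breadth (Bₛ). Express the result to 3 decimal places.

0.360

Σpᵢ² = 0.64² + 0.02² + 0.25² + 0.09² = 0.4096 + 0.0004 + 0.0625 + 0.0081 = 0.4806
B = 1 / 0.4806 = 2.08073
Bₛ = (B − 1)/(n − 1) = (2.08073 − 1)/(4 − 1) = 1.08073/3 = 0.36024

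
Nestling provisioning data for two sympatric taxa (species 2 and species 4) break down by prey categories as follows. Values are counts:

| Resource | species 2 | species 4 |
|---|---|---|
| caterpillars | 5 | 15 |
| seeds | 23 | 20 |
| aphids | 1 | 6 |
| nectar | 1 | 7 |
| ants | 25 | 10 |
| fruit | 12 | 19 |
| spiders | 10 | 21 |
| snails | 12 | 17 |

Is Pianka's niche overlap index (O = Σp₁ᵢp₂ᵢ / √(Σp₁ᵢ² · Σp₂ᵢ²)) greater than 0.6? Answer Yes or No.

Proportions for species 2 (n=89): 5/89=0.0562, 23/89=0.2584, 1/89=0.0112, 1/89=0.0112, 25/89=0.2809, 12/89=0.1348, 10/89=0.1124, 12/89=0.1348
Proportions for species 4 (n=115): 15/115=0.1304, 20/115=0.1739, 6/115=0.0522, 7/115=0.0609, 10/115=0.0870, 19/115=0.1652, 21/115=0.1826, 17/115=0.1478
Σ p₁ᵢp₂ᵢ = 0.007328 + 0.044936 + 0.000585 + 0.000682 + 0.024438 + 0.022269 + 0.020524 + 0.019923 = 0.140685
Σp_1ᵢ² = 0.0562² + 0.2584² + 0.0112² + 0.0112² + 0.2809² + 0.1348² + 0.1124² + 0.1348² = 0.003158 + 0.066771 + 0.000125 + 0.000125 + 0.078905 + 0.018171 + 0.012634 + 0.018171 = 0.198060
Σp_2ᵢ² = 0.1304² + 0.1739² + 0.0522² + 0.0609² + 0.0870² + 0.1652² + 0.1826² + 0.1478² = 0.017004 + 0.030241 + 0.002725 + 0.003709 + 0.007569 + 0.027291 + 0.033343 + 0.021845 = 0.143727
O = 0.140685 / √(0.198060 × 0.143727) = 0.140685 / 0.1687204 = 0.8338
O = 0.8338 > 0.6 → Yes.

Yes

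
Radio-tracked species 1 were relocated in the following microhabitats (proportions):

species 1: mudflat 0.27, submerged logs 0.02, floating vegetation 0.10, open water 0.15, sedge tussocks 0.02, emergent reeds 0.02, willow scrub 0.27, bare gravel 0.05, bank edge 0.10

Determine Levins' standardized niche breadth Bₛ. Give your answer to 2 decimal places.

0.53

Σpᵢ² = 0.27² + 0.02² + 0.10² + 0.15² + 0.02² + 0.02² + 0.27² + 0.05² + 0.10² = 0.0729 + 0.0004 + 0.0100 + 0.0225 + 0.0004 + 0.0004 + 0.0729 + 0.0025 + 0.0100 = 0.1920
B = 1 / 0.1920 = 5.2083
Bₛ = (B − 1)/(n − 1) = (5.2083 − 1)/(9 − 1) = 4.2083/8 = 0.5260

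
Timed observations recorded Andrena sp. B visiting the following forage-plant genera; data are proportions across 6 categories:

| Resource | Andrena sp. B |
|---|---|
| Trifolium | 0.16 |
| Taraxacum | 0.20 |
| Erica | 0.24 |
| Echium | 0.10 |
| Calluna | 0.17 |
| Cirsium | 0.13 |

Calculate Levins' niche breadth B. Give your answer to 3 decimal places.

Σpᵢ² = 0.16² + 0.20² + 0.24² + 0.10² + 0.17² + 0.13² = 0.0256 + 0.0400 + 0.0576 + 0.0100 + 0.0289 + 0.0169 = 0.1790
B = 1 / 0.1790 = 5.58659

5.587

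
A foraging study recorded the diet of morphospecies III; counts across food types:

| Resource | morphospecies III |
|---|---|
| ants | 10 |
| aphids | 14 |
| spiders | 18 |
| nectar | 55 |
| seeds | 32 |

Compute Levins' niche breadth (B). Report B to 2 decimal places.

Proportions for morphospecies III (n=129): 10/129=0.0775, 14/129=0.1085, 18/129=0.1395, 55/129=0.4264, 32/129=0.2481
Σpᵢ² = 0.0775² + 0.1085² + 0.1395² + 0.4264² + 0.2481² = 0.006006 + 0.011772 + 0.019460 + 0.181817 + 0.061554 = 0.280609
B = 1 / 0.280609 = 3.5637

3.56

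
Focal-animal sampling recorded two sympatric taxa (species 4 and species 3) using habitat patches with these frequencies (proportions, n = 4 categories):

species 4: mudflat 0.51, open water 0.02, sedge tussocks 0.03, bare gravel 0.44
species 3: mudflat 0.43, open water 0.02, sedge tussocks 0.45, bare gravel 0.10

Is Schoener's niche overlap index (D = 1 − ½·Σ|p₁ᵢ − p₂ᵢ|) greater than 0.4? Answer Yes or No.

Σ|p₁ᵢ − p₂ᵢ| = 0.08 + 0.00 + 0.42 + 0.34 = 0.84
D = 1 − ½ × 0.84 = 1 − 0.420 = 0.5800
D = 0.5800 > 0.4 → Yes.

Yes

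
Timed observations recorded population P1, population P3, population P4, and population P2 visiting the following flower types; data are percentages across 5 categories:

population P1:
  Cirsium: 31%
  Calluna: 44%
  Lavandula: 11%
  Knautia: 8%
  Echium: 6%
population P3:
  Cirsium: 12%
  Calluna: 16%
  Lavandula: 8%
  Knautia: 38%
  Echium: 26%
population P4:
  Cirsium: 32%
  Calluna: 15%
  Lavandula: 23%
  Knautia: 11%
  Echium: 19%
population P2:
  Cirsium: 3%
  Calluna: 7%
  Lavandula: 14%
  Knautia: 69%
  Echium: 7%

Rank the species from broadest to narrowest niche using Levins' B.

Convert percentages to proportions (divide by 100).
Σp_P1ᵢ² = 0.31² + 0.44² + 0.11² + 0.08² + 0.06² = 0.0961 + 0.1936 + 0.0121 + 0.0064 + 0.0036 = 0.3118
B_P1 = 1 / 0.3118 = 3.2072
Σp_P3ᵢ² = 0.12² + 0.16² + 0.08² + 0.38² + 0.26² = 0.0144 + 0.0256 + 0.0064 + 0.1444 + 0.0676 = 0.2584
B_P3 = 1 / 0.2584 = 3.8700
Σp_P4ᵢ² = 0.32² + 0.15² + 0.23² + 0.11² + 0.19² = 0.1024 + 0.0225 + 0.0529 + 0.0121 + 0.0361 = 0.2260
B_P4 = 1 / 0.2260 = 4.4248
Σp_P2ᵢ² = 0.03² + 0.07² + 0.14² + 0.69² + 0.07² = 0.0009 + 0.0049 + 0.0196 + 0.4761 + 0.0049 = 0.5064
B_P2 = 1 / 0.5064 = 1.9747
Ranking by B (broadest → narrowest): population P4 (4.42) > population P3 (3.87) > population P1 (3.21) > population P2 (1.97)

population P4 > population P3 > population P1 > population P2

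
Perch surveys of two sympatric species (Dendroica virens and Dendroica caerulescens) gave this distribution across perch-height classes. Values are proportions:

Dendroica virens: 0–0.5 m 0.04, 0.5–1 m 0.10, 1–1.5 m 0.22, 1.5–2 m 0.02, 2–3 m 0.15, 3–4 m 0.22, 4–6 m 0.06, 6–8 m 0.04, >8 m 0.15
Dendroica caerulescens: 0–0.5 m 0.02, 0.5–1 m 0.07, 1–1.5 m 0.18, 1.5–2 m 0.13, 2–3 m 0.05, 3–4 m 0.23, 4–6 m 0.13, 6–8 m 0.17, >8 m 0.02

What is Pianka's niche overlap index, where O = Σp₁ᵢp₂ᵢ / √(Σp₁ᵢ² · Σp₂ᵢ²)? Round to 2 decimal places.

0.80

Σ p₁ᵢp₂ᵢ = 0.0008 + 0.0070 + 0.0396 + 0.0026 + 0.0075 + 0.0506 + 0.0078 + 0.0068 + 0.0030 = 0.1257
Σp_1ᵢ² = 0.04² + 0.10² + 0.22² + 0.02² + 0.15² + 0.22² + 0.06² + 0.04² + 0.15² = 0.0016 + 0.0100 + 0.0484 + 0.0004 + 0.0225 + 0.0484 + 0.0036 + 0.0016 + 0.0225 = 0.1590
Σp_2ᵢ² = 0.02² + 0.07² + 0.18² + 0.13² + 0.05² + 0.23² + 0.13² + 0.17² + 0.02² = 0.0004 + 0.0049 + 0.0324 + 0.0169 + 0.0025 + 0.0529 + 0.0169 + 0.0289 + 0.0004 = 0.1562
O = 0.1257 / √(0.1590 × 0.1562) = 0.1257 / 0.15759 = 0.7976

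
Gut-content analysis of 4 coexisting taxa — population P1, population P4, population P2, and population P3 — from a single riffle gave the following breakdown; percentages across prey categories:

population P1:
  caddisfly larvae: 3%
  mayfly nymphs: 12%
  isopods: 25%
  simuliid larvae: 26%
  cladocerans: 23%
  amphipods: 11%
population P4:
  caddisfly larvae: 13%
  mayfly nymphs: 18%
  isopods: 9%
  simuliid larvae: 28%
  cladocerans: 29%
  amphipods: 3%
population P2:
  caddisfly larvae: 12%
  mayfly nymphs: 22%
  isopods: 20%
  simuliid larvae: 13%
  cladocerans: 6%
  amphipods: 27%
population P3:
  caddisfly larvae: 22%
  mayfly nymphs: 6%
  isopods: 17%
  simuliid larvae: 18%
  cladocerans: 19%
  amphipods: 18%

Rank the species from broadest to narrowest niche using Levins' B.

population P3 > population P2 > population P1 > population P4

Convert percentages to proportions (divide by 100).
Σp_P1ᵢ² = 0.03² + 0.12² + 0.25² + 0.26² + 0.23² + 0.11² = 0.0009 + 0.0144 + 0.0625 + 0.0676 + 0.0529 + 0.0121 = 0.2104
B_P1 = 1 / 0.2104 = 4.7529
Σp_P4ᵢ² = 0.13² + 0.18² + 0.09² + 0.28² + 0.29² + 0.03² = 0.0169 + 0.0324 + 0.0081 + 0.0784 + 0.0841 + 0.0009 = 0.2208
B_P4 = 1 / 0.2208 = 4.5290
Σp_P2ᵢ² = 0.12² + 0.22² + 0.20² + 0.13² + 0.06² + 0.27² = 0.0144 + 0.0484 + 0.0400 + 0.0169 + 0.0036 + 0.0729 = 0.1962
B_P2 = 1 / 0.1962 = 5.0968
Σp_P3ᵢ² = 0.22² + 0.06² + 0.17² + 0.18² + 0.19² + 0.18² = 0.0484 + 0.0036 + 0.0289 + 0.0324 + 0.0361 + 0.0324 = 0.1818
B_P3 = 1 / 0.1818 = 5.5006
Ranking by B (broadest → narrowest): population P3 (5.50) > population P2 (5.10) > population P1 (4.75) > population P4 (4.53)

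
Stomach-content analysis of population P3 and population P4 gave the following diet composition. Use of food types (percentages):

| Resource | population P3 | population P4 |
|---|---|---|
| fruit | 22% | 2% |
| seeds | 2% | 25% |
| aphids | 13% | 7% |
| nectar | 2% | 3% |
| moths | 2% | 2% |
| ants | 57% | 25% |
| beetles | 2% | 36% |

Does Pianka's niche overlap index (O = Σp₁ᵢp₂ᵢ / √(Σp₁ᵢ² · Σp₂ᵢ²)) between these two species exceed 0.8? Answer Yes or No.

Convert percentages to proportions (divide by 100).
Σ p₁ᵢp₂ᵢ = 0.0044 + 0.0050 + 0.0091 + 0.0006 + 0.0004 + 0.1425 + 0.0072 = 0.1692
Σp_1ᵢ² = 0.22² + 0.02² + 0.13² + 0.02² + 0.02² + 0.57² + 0.02² = 0.0484 + 0.0004 + 0.0169 + 0.0004 + 0.0004 + 0.3249 + 0.0004 = 0.3918
Σp_2ᵢ² = 0.02² + 0.25² + 0.07² + 0.03² + 0.02² + 0.25² + 0.36² = 0.0004 + 0.0625 + 0.0049 + 0.0009 + 0.0004 + 0.0625 + 0.1296 = 0.2612
O = 0.1692 / √(0.3918 × 0.2612) = 0.1692 / 0.31990 = 0.5289
O = 0.5289 < 0.8 → No.

No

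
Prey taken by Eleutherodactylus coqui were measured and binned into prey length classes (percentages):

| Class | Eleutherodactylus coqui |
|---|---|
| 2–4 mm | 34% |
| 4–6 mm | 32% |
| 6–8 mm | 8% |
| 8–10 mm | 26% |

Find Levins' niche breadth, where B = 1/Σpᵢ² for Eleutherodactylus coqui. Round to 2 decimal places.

3.42

Convert percentages to proportions (divide by 100).
Σpᵢ² = 0.34² + 0.32² + 0.08² + 0.26² = 0.1156 + 0.1024 + 0.0064 + 0.0676 = 0.2920
B = 1 / 0.2920 = 3.4247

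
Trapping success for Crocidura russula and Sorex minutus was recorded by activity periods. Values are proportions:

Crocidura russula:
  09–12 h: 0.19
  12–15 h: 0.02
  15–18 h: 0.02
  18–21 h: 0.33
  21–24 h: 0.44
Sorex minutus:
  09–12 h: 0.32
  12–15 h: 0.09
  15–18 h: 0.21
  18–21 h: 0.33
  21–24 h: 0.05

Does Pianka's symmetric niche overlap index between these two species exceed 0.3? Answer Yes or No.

Yes

Σ p₁ᵢp₂ᵢ = 0.0608 + 0.0018 + 0.0042 + 0.1089 + 0.0220 = 0.1977
Σp_1ᵢ² = 0.19² + 0.02² + 0.02² + 0.33² + 0.44² = 0.0361 + 0.0004 + 0.0004 + 0.1089 + 0.1936 = 0.3394
Σp_2ᵢ² = 0.32² + 0.09² + 0.21² + 0.33² + 0.05² = 0.1024 + 0.0081 + 0.0441 + 0.1089 + 0.0025 = 0.2660
O = 0.1977 / √(0.3394 × 0.2660) = 0.1977 / 0.30047 = 0.6580
O = 0.6580 > 0.3 → Yes.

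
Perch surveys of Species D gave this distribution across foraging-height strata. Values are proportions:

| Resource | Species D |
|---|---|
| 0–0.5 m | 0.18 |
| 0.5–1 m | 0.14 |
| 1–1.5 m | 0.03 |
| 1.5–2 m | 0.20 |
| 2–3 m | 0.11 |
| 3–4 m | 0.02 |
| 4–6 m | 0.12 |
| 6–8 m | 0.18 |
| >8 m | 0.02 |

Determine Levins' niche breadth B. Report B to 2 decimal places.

Σpᵢ² = 0.18² + 0.14² + 0.03² + 0.20² + 0.11² + 0.02² + 0.12² + 0.18² + 0.02² = 0.0324 + 0.0196 + 0.0009 + 0.0400 + 0.0121 + 0.0004 + 0.0144 + 0.0324 + 0.0004 = 0.1526
B = 1 / 0.1526 = 6.5531

6.55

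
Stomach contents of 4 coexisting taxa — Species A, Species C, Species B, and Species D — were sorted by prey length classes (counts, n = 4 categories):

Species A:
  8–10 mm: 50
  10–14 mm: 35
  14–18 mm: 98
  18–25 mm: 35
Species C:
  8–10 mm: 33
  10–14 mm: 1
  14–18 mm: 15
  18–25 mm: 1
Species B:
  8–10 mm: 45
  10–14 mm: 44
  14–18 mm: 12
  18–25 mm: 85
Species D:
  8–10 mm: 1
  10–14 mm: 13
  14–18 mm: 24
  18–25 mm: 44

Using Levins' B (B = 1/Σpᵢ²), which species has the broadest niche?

Proportions for Species A (n=218): 50/218=0.2294, 35/218=0.1606, 98/218=0.4495, 35/218=0.1606
Proportions for Species C (n=50): 33/50=0.6600, 1/50=0.0200, 15/50=0.3000, 1/50=0.0200
Proportions for Species B (n=186): 45/186=0.2419, 44/186=0.2366, 12/186=0.0645, 85/186=0.4570
Proportions for Species D (n=82): 1/82=0.0122, 13/82=0.1585, 24/82=0.2927, 44/82=0.5366
Σp_Aᵢ² = 0.2294² + 0.1606² + 0.4495² + 0.1606² = 0.052624 + 0.025792 + 0.202050 + 0.025792 = 0.306258
B_A = 1 / 0.306258 = 3.2652
Σp_Cᵢ² = 0.6600² + 0.0200² + 0.3000² + 0.0200² = 0.435600 + 0.000400 + 0.090000 + 0.000400 = 0.526400
B_C = 1 / 0.526400 = 1.8997
Σp_Bᵢ² = 0.2419² + 0.2366² + 0.0645² + 0.4570² = 0.058516 + 0.055980 + 0.004160 + 0.208849 = 0.327505
B_B = 1 / 0.327505 = 3.0534
Σp_Dᵢ² = 0.0122² + 0.1585² + 0.2927² + 0.5366² = 0.000149 + 0.025122 + 0.085673 + 0.287940 = 0.398884
B_D = 1 / 0.398884 = 2.5070
Highest B → broadest niche (most generalist): Species A (B = 3.27).

Species A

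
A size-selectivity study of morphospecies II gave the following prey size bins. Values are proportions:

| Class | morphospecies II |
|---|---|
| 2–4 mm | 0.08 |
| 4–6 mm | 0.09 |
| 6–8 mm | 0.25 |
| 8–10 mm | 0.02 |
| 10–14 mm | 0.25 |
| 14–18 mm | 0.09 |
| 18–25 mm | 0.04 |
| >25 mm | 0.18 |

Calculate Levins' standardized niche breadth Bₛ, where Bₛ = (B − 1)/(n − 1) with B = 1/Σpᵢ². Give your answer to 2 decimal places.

0.64

Σpᵢ² = 0.08² + 0.09² + 0.25² + 0.02² + 0.25² + 0.09² + 0.04² + 0.18² = 0.0064 + 0.0081 + 0.0625 + 0.0004 + 0.0625 + 0.0081 + 0.0016 + 0.0324 = 0.1820
B = 1 / 0.1820 = 5.4945
Bₛ = (B − 1)/(n − 1) = (5.4945 − 1)/(8 − 1) = 4.4945/7 = 0.6421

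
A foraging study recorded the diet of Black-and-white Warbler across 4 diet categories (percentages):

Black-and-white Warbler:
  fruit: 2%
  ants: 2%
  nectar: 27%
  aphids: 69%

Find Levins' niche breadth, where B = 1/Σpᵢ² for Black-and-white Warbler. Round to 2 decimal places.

Convert percentages to proportions (divide by 100).
Σpᵢ² = 0.02² + 0.02² + 0.27² + 0.69² = 0.0004 + 0.0004 + 0.0729 + 0.4761 = 0.5498
B = 1 / 0.5498 = 1.8188

1.82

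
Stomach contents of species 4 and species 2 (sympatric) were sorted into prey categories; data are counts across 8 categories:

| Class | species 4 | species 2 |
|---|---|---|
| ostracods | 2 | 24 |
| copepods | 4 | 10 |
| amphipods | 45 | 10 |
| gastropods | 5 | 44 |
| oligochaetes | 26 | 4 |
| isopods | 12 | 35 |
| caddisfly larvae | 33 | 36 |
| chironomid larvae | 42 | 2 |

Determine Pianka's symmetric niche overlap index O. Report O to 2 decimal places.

Proportions for species 4 (n=169): 2/169=0.0118, 4/169=0.0237, 45/169=0.2663, 5/169=0.0296, 26/169=0.1538, 12/169=0.0710, 33/169=0.1953, 42/169=0.2485
Proportions for species 2 (n=165): 24/165=0.1455, 10/165=0.0606, 10/165=0.0606, 44/165=0.2667, 4/165=0.0242, 35/165=0.2121, 36/165=0.2182, 2/165=0.0121
Σ p₁ᵢp₂ᵢ = 0.001717 + 0.001436 + 0.016138 + 0.007894 + 0.003722 + 0.015059 + 0.042614 + 0.003007 = 0.091587
Σp_1ᵢ² = 0.0118² + 0.0237² + 0.2663² + 0.0296² + 0.1538² + 0.0710² + 0.1953² + 0.2485² = 0.000139 + 0.000562 + 0.070916 + 0.000876 + 0.023654 + 0.005041 + 0.038142 + 0.061752 = 0.201082
Σp_2ᵢ² = 0.1455² + 0.0606² + 0.0606² + 0.2667² + 0.0242² + 0.2121² + 0.2182² + 0.0121² = 0.021170 + 0.003672 + 0.003672 + 0.071129 + 0.000586 + 0.044986 + 0.047611 + 0.000146 = 0.192972
O = 0.091587 / √(0.201082 × 0.192972) = 0.091587 / 0.1969853 = 0.4649

0.46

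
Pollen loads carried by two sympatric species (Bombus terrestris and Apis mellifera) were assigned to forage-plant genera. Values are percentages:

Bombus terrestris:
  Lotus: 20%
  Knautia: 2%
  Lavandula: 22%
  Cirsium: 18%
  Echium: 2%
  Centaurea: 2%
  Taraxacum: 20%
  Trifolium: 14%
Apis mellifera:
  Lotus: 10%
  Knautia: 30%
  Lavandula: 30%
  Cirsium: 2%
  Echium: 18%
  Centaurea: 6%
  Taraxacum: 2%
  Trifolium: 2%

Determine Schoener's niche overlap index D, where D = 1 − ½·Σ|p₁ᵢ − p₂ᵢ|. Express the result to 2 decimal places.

Convert percentages to proportions (divide by 100).
Σ|p₁ᵢ − p₂ᵢ| = 0.10 + 0.28 + 0.08 + 0.16 + 0.16 + 0.04 + 0.18 + 0.12 = 1.12
D = 1 − ½ × 1.12 = 1 − 0.560 = 0.4400

0.44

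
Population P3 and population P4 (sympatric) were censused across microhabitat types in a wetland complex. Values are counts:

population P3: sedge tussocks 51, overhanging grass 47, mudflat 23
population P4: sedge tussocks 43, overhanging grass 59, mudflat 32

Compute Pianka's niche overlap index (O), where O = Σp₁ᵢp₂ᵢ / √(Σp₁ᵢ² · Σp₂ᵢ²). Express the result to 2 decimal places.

0.98

Proportions for population P3 (n=121): 51/121=0.4215, 47/121=0.3884, 23/121=0.1901
Proportions for population P4 (n=134): 43/134=0.3209, 59/134=0.4403, 32/134=0.2388
Σ p₁ᵢp₂ᵢ = 0.135259 + 0.171013 + 0.045396 = 0.351668
Σp_1ᵢ² = 0.4215² + 0.3884² + 0.1901² = 0.177662 + 0.150855 + 0.036138 = 0.364655
Σp_2ᵢ² = 0.3209² + 0.4403² + 0.2388² = 0.102977 + 0.193864 + 0.057025 = 0.353866
O = 0.351668 / √(0.364655 × 0.353866) = 0.351668 / 0.3592200 = 0.9790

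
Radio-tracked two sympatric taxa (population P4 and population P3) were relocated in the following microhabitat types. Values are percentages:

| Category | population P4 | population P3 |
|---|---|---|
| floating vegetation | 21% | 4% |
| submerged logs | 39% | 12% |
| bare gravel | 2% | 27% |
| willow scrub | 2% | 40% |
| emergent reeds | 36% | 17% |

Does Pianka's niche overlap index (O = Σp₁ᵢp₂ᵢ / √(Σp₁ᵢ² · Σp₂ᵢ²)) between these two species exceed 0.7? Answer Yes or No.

No

Convert percentages to proportions (divide by 100).
Σ p₁ᵢp₂ᵢ = 0.0084 + 0.0468 + 0.0054 + 0.0080 + 0.0612 = 0.1298
Σp_1ᵢ² = 0.21² + 0.39² + 0.02² + 0.02² + 0.36² = 0.0441 + 0.1521 + 0.0004 + 0.0004 + 0.1296 = 0.3266
Σp_2ᵢ² = 0.04² + 0.12² + 0.27² + 0.40² + 0.17² = 0.0016 + 0.0144 + 0.0729 + 0.1600 + 0.0289 = 0.2778
O = 0.1298 / √(0.3266 × 0.2778) = 0.1298 / 0.30121 = 0.4309
O = 0.4309 < 0.7 → No.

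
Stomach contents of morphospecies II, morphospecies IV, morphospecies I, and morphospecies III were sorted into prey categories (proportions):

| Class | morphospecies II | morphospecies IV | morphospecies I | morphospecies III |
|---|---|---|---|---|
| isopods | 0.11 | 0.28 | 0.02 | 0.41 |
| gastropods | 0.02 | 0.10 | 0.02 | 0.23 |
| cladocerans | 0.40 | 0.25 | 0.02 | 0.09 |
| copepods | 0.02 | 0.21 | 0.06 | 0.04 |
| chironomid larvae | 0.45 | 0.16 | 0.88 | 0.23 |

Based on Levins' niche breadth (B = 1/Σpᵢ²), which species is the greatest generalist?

Σp_IIᵢ² = 0.11² + 0.02² + 0.40² + 0.02² + 0.45² = 0.0121 + 0.0004 + 0.1600 + 0.0004 + 0.2025 = 0.3754
B_II = 1 / 0.3754 = 2.6638
Σp_IVᵢ² = 0.28² + 0.10² + 0.25² + 0.21² + 0.16² = 0.0784 + 0.0100 + 0.0625 + 0.0441 + 0.0256 = 0.2206
B_IV = 1 / 0.2206 = 4.5331
Σp_Iᵢ² = 0.02² + 0.02² + 0.02² + 0.06² + 0.88² = 0.0004 + 0.0004 + 0.0004 + 0.0036 + 0.7744 = 0.7792
B_I = 1 / 0.7792 = 1.2834
Σp_IIIᵢ² = 0.41² + 0.23² + 0.09² + 0.04² + 0.23² = 0.1681 + 0.0529 + 0.0081 + 0.0016 + 0.0529 = 0.2836
B_III = 1 / 0.2836 = 3.5261
Highest B → broadest niche (most generalist): morphospecies IV (B = 4.53).

morphospecies IV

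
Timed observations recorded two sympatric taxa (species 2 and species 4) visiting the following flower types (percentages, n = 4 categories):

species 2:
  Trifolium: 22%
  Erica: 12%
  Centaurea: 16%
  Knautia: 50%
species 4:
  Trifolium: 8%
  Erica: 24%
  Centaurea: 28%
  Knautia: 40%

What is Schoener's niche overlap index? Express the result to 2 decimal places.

Convert percentages to proportions (divide by 100).
Σ|p₁ᵢ − p₂ᵢ| = 0.14 + 0.12 + 0.12 + 0.10 = 0.48
D = 1 − ½ × 0.48 = 1 − 0.240 = 0.7600

0.76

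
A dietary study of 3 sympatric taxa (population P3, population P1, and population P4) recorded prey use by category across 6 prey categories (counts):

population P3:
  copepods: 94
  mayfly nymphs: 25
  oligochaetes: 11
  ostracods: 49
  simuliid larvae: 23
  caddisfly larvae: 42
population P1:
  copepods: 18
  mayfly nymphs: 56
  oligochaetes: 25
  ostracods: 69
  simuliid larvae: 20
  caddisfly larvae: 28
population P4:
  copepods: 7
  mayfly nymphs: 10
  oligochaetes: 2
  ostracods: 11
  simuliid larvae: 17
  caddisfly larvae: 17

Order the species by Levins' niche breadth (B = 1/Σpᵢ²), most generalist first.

population P4 > population P1 > population P3

Proportions for population P3 (n=244): 94/244=0.3852, 25/244=0.1025, 11/244=0.0451, 49/244=0.2008, 23/244=0.0943, 42/244=0.1721
Proportions for population P1 (n=216): 18/216=0.0833, 56/216=0.2593, 25/216=0.1157, 69/216=0.3194, 20/216=0.0926, 28/216=0.1296
Proportions for population P4 (n=64): 7/64=0.1094, 10/64=0.1563, 2/64=0.0313, 11/64=0.1719, 17/64=0.2656, 17/64=0.2656
Σp_P3ᵢ² = 0.3852² + 0.1025² + 0.0451² + 0.2008² + 0.0943² + 0.1721² = 0.148379 + 0.010506 + 0.002034 + 0.040321 + 0.008892 + 0.029618 = 0.239750
B_P3 = 1 / 0.239750 = 4.1710
Σp_P1ᵢ² = 0.0833² + 0.2593² + 0.1157² + 0.3194² + 0.0926² + 0.1296² = 0.006939 + 0.067236 + 0.013386 + 0.102016 + 0.008575 + 0.016796 = 0.214948
B_P1 = 1 / 0.214948 = 4.6523
Σp_P4ᵢ² = 0.1094² + 0.1563² + 0.0313² + 0.1719² + 0.2656² + 0.2656² = 0.011968 + 0.024430 + 0.000980 + 0.029550 + 0.070543 + 0.070543 = 0.208014
B_P4 = 1 / 0.208014 = 4.8074
Ranking by B (broadest → narrowest): population P4 (4.81) > population P1 (4.65) > population P3 (4.17)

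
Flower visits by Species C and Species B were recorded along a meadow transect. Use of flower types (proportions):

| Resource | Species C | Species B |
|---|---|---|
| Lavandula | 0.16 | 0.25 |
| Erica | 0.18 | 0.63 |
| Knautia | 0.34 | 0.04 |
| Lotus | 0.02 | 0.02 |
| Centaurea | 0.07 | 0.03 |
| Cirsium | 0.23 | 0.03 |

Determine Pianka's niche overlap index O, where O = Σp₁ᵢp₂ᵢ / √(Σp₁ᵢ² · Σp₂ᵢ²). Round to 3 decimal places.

0.538

Σ p₁ᵢp₂ᵢ = 0.0400 + 0.1134 + 0.0136 + 0.0004 + 0.0021 + 0.0069 = 0.1764
Σp_1ᵢ² = 0.16² + 0.18² + 0.34² + 0.02² + 0.07² + 0.23² = 0.0256 + 0.0324 + 0.1156 + 0.0004 + 0.0049 + 0.0529 = 0.2318
Σp_2ᵢ² = 0.25² + 0.63² + 0.04² + 0.02² + 0.03² + 0.03² = 0.0625 + 0.3969 + 0.0016 + 0.0004 + 0.0009 + 0.0009 = 0.4632
O = 0.1764 / √(0.2318 × 0.4632) = 0.1764 / 0.327673 = 0.53834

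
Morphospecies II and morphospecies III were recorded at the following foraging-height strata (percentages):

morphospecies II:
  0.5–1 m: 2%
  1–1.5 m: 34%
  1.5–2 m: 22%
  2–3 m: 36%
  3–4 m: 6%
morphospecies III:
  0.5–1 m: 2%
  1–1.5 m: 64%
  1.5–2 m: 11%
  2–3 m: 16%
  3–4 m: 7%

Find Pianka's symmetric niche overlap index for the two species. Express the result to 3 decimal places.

0.828

Convert percentages to proportions (divide by 100).
Σ p₁ᵢp₂ᵢ = 0.0004 + 0.2176 + 0.0242 + 0.0576 + 0.0042 = 0.3040
Σp_1ᵢ² = 0.02² + 0.34² + 0.22² + 0.36² + 0.06² = 0.0004 + 0.1156 + 0.0484 + 0.1296 + 0.0036 = 0.2976
Σp_2ᵢ² = 0.02² + 0.64² + 0.11² + 0.16² + 0.07² = 0.0004 + 0.4096 + 0.0121 + 0.0256 + 0.0049 = 0.4526
O = 0.3040 / √(0.2976 × 0.4526) = 0.3040 / 0.367006 = 0.82832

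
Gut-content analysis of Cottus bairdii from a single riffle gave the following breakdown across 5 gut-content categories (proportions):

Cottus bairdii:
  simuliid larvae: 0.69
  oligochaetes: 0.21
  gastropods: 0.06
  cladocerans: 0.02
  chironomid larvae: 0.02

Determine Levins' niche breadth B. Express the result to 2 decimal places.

Σpᵢ² = 0.69² + 0.21² + 0.06² + 0.02² + 0.02² = 0.4761 + 0.0441 + 0.0036 + 0.0004 + 0.0004 = 0.5246
B = 1 / 0.5246 = 1.9062

1.91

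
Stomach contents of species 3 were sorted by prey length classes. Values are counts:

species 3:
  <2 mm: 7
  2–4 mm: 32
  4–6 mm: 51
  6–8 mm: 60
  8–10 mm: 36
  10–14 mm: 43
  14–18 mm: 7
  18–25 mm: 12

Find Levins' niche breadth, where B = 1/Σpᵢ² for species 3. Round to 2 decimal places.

5.80

Proportions for species 3 (n=248): 7/248=0.0282, 32/248=0.1290, 51/248=0.2056, 60/248=0.2419, 36/248=0.1452, 43/248=0.1734, 7/248=0.0282, 12/248=0.0484
Σpᵢ² = 0.0282² + 0.1290² + 0.2056² + 0.2419² + 0.1452² + 0.1734² + 0.0282² + 0.0484² = 0.000795 + 0.016641 + 0.042271 + 0.058516 + 0.021083 + 0.030068 + 0.000795 + 0.002343 = 0.172512
B = 1 / 0.172512 = 5.7967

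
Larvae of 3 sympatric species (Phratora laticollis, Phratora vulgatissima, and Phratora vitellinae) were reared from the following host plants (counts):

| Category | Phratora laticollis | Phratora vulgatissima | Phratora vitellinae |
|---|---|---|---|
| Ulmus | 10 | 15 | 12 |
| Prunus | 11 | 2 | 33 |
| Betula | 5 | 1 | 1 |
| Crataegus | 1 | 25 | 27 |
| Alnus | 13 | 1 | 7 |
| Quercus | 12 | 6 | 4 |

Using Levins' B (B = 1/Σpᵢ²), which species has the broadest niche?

Proportions for Phratora laticollis (n=52): 10/52=0.1923, 11/52=0.2115, 5/52=0.0962, 1/52=0.0192, 13/52=0.2500, 12/52=0.2308
Proportions for Phratora vulgatissima (n=50): 15/50=0.3000, 2/50=0.0400, 1/50=0.0200, 25/50=0.5000, 1/50=0.0200, 6/50=0.1200
Proportions for Phratora vitellinae (n=84): 12/84=0.1429, 33/84=0.3929, 1/84=0.0119, 27/84=0.3214, 7/84=0.0833, 4/84=0.0476
Σp_latiᵢ² = 0.1923² + 0.2115² + 0.0962² + 0.0192² + 0.2500² + 0.2308² = 0.036979 + 0.044732 + 0.009254 + 0.000369 + 0.062500 + 0.053269 = 0.207103
B_lati = 1 / 0.207103 = 4.8285
Σp_vulgᵢ² = 0.3000² + 0.0400² + 0.0200² + 0.5000² + 0.0200² + 0.1200² = 0.090000 + 0.001600 + 0.000400 + 0.250000 + 0.000400 + 0.014400 = 0.356800
B_vulg = 1 / 0.356800 = 2.8027
Σp_viteᵢ² = 0.1429² + 0.3929² + 0.0119² + 0.3214² + 0.0833² + 0.0476² = 0.020420 + 0.154370 + 0.000142 + 0.103298 + 0.006939 + 0.002266 = 0.287435
B_vite = 1 / 0.287435 = 3.4790
Highest B → broadest niche (most generalist): Phratora laticollis (B = 4.83).

Phratora laticollis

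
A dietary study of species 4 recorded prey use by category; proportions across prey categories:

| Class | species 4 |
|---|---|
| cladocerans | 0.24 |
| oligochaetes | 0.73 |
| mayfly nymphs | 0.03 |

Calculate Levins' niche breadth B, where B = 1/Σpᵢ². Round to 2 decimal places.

Σpᵢ² = 0.24² + 0.73² + 0.03² = 0.0576 + 0.5329 + 0.0009 = 0.5914
B = 1 / 0.5914 = 1.6909

1.69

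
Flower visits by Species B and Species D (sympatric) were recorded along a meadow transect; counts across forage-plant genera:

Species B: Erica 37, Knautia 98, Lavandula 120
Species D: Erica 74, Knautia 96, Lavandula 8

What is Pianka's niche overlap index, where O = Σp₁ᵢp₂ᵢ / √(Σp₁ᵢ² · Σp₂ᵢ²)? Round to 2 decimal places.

0.68

Proportions for Species B (n=255): 37/255=0.1451, 98/255=0.3843, 120/255=0.4706
Proportions for Species D (n=178): 74/178=0.4157, 96/178=0.5393, 8/178=0.0449
Σ p₁ᵢp₂ᵢ = 0.060318 + 0.207253 + 0.021130 = 0.288701
Σp_1ᵢ² = 0.1451² + 0.3843² + 0.4706² = 0.021054 + 0.147686 + 0.221464 = 0.390204
Σp_2ᵢ² = 0.4157² + 0.5393² + 0.0449² = 0.172806 + 0.290844 + 0.002016 = 0.465666
O = 0.288701 / √(0.390204 × 0.465666) = 0.288701 / 0.4262684 = 0.6773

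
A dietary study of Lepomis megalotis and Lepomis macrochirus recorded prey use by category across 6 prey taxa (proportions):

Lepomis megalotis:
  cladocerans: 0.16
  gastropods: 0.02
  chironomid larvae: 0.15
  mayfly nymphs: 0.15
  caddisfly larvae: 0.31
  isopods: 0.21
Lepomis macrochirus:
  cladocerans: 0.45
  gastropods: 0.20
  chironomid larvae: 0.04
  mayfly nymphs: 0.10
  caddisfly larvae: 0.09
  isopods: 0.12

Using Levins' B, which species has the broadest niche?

Σp_megaᵢ² = 0.16² + 0.02² + 0.15² + 0.15² + 0.31² + 0.21² = 0.0256 + 0.0004 + 0.0225 + 0.0225 + 0.0961 + 0.0441 = 0.2112
B_mega = 1 / 0.2112 = 4.7348
Σp_macrᵢ² = 0.45² + 0.20² + 0.04² + 0.10² + 0.09² + 0.12² = 0.2025 + 0.0400 + 0.0016 + 0.0100 + 0.0081 + 0.0144 = 0.2766
B_macr = 1 / 0.2766 = 3.6153
Highest B → broadest niche (most generalist): Lepomis megalotis (B = 4.73).

Lepomis megalotis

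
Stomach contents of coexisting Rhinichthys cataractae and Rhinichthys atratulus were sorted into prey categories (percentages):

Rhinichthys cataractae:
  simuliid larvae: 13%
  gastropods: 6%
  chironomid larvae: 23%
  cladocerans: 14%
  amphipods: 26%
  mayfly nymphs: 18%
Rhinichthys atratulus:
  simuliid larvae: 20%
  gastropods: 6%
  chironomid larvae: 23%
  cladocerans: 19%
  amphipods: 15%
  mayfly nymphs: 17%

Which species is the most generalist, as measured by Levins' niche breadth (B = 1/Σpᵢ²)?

Convert percentages to proportions (divide by 100).
Σp_cataᵢ² = 0.13² + 0.06² + 0.23² + 0.14² + 0.26² + 0.18² = 0.0169 + 0.0036 + 0.0529 + 0.0196 + 0.0676 + 0.0324 = 0.1930
B_cata = 1 / 0.1930 = 5.1813
Σp_atraᵢ² = 0.20² + 0.06² + 0.23² + 0.19² + 0.15² + 0.17² = 0.0400 + 0.0036 + 0.0529 + 0.0361 + 0.0225 + 0.0289 = 0.1840
B_atra = 1 / 0.1840 = 5.4348
Highest B → broadest niche (most generalist): Rhinichthys atratulus (B = 5.43).

Rhinichthys atratulus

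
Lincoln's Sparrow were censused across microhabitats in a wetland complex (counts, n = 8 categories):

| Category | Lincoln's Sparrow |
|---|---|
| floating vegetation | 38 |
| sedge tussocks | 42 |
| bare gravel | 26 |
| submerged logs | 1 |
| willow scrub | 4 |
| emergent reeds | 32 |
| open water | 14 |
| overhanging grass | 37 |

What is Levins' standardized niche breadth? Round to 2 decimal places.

Proportions for Lincoln's Sparrow (n=194): 38/194=0.1959, 42/194=0.2165, 26/194=0.1340, 1/194=0.0052, 4/194=0.0206, 32/194=0.1649, 14/194=0.0722, 37/194=0.1907
Σpᵢ² = 0.1959² + 0.2165² + 0.1340² + 0.0052² + 0.0206² + 0.1649² + 0.0722² + 0.1907² = 0.038377 + 0.046872 + 0.017956 + 0.000027 + 0.000424 + 0.027192 + 0.005213 + 0.036366 = 0.172427
B = 1 / 0.172427 = 5.7996
Bₛ = (B − 1)/(n − 1) = (5.7996 − 1)/(8 − 1) = 4.7996/7 = 0.6857

0.69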